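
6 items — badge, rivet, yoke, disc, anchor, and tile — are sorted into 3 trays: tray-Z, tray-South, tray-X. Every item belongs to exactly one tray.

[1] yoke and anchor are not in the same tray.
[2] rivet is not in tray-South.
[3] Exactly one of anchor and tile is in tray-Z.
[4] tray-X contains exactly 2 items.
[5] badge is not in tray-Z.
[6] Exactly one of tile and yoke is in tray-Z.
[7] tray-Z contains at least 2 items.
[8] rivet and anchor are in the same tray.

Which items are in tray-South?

tray-South = {badge, yoke}

From (2): rivet ∉ tray-South.
From (5): badge ∉ tray-Z.
(8): anchor matches rivet: anchor ∉ tray-South.
Suppose badge ∉ tray-South: no assignment then satisfies all the clues, so badge ∈ tray-South.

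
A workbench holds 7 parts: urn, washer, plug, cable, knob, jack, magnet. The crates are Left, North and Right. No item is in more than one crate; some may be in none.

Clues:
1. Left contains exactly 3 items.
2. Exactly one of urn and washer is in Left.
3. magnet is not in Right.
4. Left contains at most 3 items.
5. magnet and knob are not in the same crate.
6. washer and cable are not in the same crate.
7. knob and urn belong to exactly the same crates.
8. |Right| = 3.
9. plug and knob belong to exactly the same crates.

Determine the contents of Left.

Left = {jack, magnet, washer}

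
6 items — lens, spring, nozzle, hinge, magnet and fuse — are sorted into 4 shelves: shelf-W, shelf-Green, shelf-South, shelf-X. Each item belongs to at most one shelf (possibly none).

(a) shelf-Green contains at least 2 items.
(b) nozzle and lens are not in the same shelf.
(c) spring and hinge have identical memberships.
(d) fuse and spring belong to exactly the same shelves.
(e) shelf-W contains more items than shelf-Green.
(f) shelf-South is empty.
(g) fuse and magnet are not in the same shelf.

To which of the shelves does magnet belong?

(f): shelf-South already has 0, so the rest are out.
Suppose magnet ∈ shelf-W: no assignment then satisfies all the clues, so magnet ∉ shelf-W.

magnet: shelf-Green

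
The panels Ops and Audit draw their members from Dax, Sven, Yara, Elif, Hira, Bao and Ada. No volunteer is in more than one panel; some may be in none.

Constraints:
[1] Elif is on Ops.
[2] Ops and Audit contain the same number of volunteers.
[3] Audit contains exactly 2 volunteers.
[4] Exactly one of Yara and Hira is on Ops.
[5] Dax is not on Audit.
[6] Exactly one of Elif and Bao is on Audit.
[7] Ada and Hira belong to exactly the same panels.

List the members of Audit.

Audit = {Bao, Sven}

From (1): Elif ∈ Ops.
From (5): Dax ∉ Audit.
(6) (exactly one): Bao ∈ Audit.
Suppose Sven ∉ Audit: no assignment then satisfies all the clues, so Sven ∈ Audit.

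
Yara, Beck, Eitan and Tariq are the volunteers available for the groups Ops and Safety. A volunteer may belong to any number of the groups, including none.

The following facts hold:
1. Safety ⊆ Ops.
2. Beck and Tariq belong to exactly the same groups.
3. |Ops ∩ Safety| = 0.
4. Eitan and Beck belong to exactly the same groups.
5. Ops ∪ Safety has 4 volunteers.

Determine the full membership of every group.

Ops = {Beck, Eitan, Tariq, Yara}; Safety = {}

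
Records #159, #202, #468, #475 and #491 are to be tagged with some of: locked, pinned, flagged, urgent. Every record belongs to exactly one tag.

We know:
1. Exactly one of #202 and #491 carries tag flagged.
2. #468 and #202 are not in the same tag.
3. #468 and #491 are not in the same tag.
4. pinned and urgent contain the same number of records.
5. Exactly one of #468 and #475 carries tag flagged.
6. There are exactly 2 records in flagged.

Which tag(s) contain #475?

#475: flagged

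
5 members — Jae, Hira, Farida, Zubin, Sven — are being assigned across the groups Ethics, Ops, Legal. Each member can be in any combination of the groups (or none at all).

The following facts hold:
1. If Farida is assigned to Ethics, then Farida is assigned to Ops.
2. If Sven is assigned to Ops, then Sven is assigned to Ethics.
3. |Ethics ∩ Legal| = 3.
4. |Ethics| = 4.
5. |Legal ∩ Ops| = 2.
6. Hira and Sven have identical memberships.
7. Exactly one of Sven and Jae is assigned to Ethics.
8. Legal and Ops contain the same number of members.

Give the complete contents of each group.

Ethics = {Farida, Hira, Sven, Zubin}; Ops = {Farida, Hira, Sven}; Legal = {Hira, Sven, Zubin}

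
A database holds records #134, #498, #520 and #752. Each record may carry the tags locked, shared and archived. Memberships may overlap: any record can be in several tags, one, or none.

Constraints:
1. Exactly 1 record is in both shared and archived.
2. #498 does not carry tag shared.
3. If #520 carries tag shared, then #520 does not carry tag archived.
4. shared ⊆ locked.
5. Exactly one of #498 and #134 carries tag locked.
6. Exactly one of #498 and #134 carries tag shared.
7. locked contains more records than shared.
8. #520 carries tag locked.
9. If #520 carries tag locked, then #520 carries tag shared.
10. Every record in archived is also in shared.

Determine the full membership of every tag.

locked = {#134, #520, #752}; shared = {#134, #520}; archived = {#134}

From (2): #498 ∉ shared.
From (8): #520 ∈ locked.
(6) (exactly one): #134 ∈ shared.
(9): #520 ∈ shared.
(10) contrapositive: #498 ∉ archived.
(3): #520 ∉ archived.
(4) with #134 ∈ shared: #134 ∈ locked.
(5) (exactly one): #498 ∉ locked.
Suppose #134 ∉ archived: no assignment then satisfies all the clues, so #134 ∈ archived.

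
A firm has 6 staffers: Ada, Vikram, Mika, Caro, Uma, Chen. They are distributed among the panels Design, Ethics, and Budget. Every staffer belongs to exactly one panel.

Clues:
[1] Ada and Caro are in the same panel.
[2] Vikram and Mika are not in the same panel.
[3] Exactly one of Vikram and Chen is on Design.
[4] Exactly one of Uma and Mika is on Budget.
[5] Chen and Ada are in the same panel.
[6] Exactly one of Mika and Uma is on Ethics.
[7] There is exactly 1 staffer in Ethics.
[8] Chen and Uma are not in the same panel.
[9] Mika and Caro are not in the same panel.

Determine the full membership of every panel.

Design = {Ada, Caro, Chen}; Ethics = {Mika}; Budget = {Uma, Vikram}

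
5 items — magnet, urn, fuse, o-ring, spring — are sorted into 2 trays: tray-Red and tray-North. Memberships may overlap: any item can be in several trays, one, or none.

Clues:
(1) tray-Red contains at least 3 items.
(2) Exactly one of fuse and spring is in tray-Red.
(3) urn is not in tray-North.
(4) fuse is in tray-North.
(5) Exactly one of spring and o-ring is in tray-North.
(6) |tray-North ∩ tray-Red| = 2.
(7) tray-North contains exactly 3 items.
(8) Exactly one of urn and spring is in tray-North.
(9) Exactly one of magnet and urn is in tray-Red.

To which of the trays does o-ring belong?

o-ring: tray-Red

From (3): urn ∉ tray-North.
From (4): fuse ∈ tray-North.
(8) (exactly one): spring ∈ tray-North.
(5) (exactly one): o-ring ∉ tray-North.
(7): only 3 candidates remain for tray-North, so all are in.
Suppose o-ring ∉ tray-Red: no assignment then satisfies all the clues, so o-ring ∈ tray-Red.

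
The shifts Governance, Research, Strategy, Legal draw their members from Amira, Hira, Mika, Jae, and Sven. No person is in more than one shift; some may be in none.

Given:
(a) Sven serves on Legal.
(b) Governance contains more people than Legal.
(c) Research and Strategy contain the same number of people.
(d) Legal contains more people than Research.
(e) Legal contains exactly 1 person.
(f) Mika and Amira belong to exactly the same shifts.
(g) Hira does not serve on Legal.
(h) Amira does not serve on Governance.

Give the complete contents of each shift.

Governance = {Hira, Jae}; Research = {}; Strategy = {}; Legal = {Sven}

From (a): Sven ∈ Legal.
From (g): Hira ∉ Legal.
From (h): Amira ∉ Governance.
(e): Legal already has 1, so the rest are out.
(f): Mika matches Amira: Mika ∉ Governance.
Suppose Amira ∈ Research: no assignment then satisfies all the clues, so Amira ∉ Research.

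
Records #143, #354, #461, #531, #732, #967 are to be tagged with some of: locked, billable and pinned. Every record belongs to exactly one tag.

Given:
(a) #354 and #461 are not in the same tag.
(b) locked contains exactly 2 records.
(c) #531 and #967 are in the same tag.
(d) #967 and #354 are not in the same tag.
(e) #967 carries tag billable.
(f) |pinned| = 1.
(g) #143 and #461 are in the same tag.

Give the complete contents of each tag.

locked = {#143, #461}; billable = {#531, #732, #967}; pinned = {#354}

From (e): #967 ∈ billable.
(c): #531 matches #967: #531 ∉ locked.
(c): #531 matches #967: #531 ∈ billable.
(d): #354 ∉ billable.
Suppose #143 ∉ locked: no assignment then satisfies all the clues, so #143 ∈ locked.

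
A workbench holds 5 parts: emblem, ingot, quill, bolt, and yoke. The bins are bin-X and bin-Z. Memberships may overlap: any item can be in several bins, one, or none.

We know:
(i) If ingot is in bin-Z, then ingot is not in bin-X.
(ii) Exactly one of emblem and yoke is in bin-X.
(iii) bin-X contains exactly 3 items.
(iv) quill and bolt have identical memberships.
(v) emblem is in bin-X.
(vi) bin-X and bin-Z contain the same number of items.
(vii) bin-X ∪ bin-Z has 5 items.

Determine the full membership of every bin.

bin-X = {bolt, emblem, quill}; bin-Z = {emblem, ingot, yoke}

From (v): emblem ∈ bin-X.
(ii) (exactly one): yoke ∉ bin-X.
Suppose emblem ∉ bin-Z: no assignment then satisfies all the clues, so emblem ∈ bin-Z.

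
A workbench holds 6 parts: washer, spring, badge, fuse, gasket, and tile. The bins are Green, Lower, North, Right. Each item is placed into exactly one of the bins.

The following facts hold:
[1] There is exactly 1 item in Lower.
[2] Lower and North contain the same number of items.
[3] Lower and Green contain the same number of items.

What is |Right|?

3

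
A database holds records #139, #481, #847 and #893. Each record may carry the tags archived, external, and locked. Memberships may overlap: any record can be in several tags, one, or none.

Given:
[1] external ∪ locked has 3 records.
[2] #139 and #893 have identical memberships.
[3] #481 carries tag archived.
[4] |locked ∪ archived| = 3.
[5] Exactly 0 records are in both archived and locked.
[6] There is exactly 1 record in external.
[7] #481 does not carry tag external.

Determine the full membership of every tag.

archived = {#481}; external = {#847}; locked = {#139, #893}

From (3): #481 ∈ archived.
From (7): #481 ∉ external.
Suppose #139 ∈ archived: no assignment then satisfies all the clues, so #139 ∉ archived.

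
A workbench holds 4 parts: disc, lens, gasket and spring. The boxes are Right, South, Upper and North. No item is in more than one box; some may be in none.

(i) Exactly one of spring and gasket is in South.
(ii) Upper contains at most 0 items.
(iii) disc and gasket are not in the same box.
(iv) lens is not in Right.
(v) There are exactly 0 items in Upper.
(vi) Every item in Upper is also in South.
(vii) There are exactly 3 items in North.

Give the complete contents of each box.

Right = {}; South = {gasket}; Upper = {}; North = {disc, lens, spring}

From (iv): lens ∉ Right.
(ii): Upper already has 0, so the rest are out.
Suppose disc ∈ Right: no assignment then satisfies all the clues, so disc ∉ Right.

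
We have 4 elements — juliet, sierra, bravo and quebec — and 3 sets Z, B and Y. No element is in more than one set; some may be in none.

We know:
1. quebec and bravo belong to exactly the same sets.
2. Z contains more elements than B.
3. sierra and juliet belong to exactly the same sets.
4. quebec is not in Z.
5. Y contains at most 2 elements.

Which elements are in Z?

Z = {juliet, sierra}

From (4): quebec ∉ Z.
(1): bravo matches quebec: bravo ∉ Z.
Suppose juliet ∉ Z: no assignment then satisfies all the clues, so juliet ∈ Z.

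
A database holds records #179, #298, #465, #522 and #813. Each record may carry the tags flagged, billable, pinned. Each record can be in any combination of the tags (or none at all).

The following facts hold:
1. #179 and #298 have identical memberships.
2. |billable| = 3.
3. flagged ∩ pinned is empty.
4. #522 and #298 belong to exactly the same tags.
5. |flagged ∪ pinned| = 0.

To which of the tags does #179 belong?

#179: billable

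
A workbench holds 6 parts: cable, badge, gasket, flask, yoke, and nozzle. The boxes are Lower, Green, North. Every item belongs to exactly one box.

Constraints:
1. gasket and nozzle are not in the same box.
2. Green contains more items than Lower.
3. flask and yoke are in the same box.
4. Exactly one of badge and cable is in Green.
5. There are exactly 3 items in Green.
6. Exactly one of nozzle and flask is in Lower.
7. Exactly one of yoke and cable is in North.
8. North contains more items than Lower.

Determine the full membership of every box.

Lower = {nozzle}; Green = {badge, flask, yoke}; North = {cable, gasket}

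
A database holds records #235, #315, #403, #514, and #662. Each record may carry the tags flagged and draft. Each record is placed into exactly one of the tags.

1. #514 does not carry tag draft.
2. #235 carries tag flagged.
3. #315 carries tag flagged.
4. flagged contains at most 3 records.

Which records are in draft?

From (1): #514 ∉ draft.
From (2): #235 ∈ flagged.
From (3): #315 ∈ flagged.
Only one tag left: #514 ∈ flagged.
(4): flagged already has 3, so the rest are out.
Only one tag left: #403 ∈ draft.
Only one tag left: #662 ∈ draft.

draft = {#403, #662}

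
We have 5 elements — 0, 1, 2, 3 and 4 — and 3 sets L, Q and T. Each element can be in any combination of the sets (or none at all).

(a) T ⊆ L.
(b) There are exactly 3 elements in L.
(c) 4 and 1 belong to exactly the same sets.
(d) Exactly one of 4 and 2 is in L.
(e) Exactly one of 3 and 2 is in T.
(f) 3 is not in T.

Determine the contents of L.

From (f): 3 ∉ T.
(e) (exactly one): 2 ∈ T.
(a) with 2 ∈ T: 2 ∈ L.
(d) (exactly one): 4 ∉ L.
(a) contrapositive: 4 ∉ T.
(c): 1 matches 4: 1 ∉ L.
(c): 1 matches 4: 1 ∉ T.
(b): only 3 candidates remain for L, so all are in.

L = {0, 2, 3}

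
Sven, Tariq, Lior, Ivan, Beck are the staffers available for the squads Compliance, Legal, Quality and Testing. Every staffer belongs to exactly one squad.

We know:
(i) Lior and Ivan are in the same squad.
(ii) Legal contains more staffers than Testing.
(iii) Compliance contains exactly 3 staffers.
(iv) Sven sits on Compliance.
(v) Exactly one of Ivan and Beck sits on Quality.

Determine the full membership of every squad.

Compliance = {Ivan, Lior, Sven}; Legal = {Tariq}; Quality = {Beck}; Testing = {}

From (iv): Sven ∈ Compliance.
Suppose Tariq ∈ Compliance: no assignment then satisfies all the clues, so Tariq ∉ Compliance.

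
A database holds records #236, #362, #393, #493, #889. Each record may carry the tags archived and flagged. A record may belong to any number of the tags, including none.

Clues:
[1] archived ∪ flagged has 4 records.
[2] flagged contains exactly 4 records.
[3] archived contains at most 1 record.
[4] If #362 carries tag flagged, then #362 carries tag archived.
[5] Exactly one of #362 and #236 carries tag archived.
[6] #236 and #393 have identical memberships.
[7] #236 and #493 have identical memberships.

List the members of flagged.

flagged = {#236, #362, #393, #493}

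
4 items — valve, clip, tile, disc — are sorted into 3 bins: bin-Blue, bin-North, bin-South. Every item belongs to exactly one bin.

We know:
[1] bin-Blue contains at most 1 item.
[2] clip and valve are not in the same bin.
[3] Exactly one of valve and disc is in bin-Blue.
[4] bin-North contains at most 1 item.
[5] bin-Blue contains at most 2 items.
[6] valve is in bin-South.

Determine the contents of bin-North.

bin-North = {clip}

From (6): valve ∈ bin-South.
(2): clip ∉ bin-South.
(3) (exactly one): disc ∈ bin-Blue.
(1): bin-Blue already has 1, so the rest are out.
Only one bin left: clip ∈ bin-North.
(4): bin-North already has 1, so the rest are out.
Only one bin left: tile ∈ bin-South.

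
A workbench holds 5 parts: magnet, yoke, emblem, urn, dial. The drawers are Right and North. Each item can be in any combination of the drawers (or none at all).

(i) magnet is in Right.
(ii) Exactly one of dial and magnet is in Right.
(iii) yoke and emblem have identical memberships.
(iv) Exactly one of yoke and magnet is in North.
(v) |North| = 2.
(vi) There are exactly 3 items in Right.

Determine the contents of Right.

Right = {emblem, magnet, yoke}

From (i): magnet ∈ Right.
(ii) (exactly one): dial ∉ Right.
Suppose yoke ∉ Right: no assignment then satisfies all the clues, so yoke ∈ Right.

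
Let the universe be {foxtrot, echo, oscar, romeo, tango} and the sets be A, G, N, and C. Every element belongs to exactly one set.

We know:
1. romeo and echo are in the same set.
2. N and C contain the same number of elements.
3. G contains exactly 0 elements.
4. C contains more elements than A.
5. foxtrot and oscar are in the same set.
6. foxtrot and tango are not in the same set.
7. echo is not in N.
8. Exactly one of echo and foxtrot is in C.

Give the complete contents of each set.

A = {tango}; G = {}; N = {foxtrot, oscar}; C = {echo, romeo}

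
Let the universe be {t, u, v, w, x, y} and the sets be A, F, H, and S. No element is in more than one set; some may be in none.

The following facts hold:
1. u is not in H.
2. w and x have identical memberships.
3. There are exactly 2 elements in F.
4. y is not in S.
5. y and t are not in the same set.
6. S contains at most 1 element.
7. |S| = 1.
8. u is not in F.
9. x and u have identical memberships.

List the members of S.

S = {t}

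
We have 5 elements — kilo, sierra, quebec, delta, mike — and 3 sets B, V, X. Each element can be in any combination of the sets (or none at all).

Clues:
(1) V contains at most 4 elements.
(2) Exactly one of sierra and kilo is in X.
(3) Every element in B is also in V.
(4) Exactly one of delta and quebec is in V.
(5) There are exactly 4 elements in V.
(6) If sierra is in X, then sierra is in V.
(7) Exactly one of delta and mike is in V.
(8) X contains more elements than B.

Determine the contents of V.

V = {kilo, mike, quebec, sierra}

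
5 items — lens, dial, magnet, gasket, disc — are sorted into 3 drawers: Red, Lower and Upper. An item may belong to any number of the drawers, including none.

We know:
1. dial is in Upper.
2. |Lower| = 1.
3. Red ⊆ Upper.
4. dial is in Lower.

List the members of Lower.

Lower = {dial}

From (1): dial ∈ Upper.
From (4): dial ∈ Lower.
(2): Lower already has 1, so the rest are out.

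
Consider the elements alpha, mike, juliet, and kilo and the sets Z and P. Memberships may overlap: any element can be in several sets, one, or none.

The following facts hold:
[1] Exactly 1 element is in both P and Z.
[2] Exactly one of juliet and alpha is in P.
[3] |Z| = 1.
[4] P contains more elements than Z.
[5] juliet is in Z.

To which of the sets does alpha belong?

From (5): juliet ∈ Z.
(3): Z already has 1, so the rest are out.
Suppose alpha ∈ P: no assignment then satisfies all the clues, so alpha ∉ P.

alpha: none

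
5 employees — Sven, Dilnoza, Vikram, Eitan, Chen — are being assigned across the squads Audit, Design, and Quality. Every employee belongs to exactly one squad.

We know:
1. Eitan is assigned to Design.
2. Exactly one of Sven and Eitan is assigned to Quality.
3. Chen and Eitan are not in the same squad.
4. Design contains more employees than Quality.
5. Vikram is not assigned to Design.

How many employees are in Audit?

2

From (1): Eitan ∈ Design.
From (5): Vikram ∉ Design.
(2) (exactly one): Sven ∈ Quality.
(3): Chen ∉ Design.
Suppose Dilnoza ∈ Audit: no assignment then satisfies all the clues, so Dilnoza ∉ Audit.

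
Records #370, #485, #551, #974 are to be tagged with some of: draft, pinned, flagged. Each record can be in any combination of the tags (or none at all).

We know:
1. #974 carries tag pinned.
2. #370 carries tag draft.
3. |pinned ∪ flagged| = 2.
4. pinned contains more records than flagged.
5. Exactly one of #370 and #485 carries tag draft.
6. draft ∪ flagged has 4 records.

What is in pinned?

pinned = {#485, #974}

From (1): #974 ∈ pinned.
From (2): #370 ∈ draft.
(5) (exactly one): #485 ∉ draft.
Suppose #370 ∈ pinned: no assignment then satisfies all the clues, so #370 ∉ pinned.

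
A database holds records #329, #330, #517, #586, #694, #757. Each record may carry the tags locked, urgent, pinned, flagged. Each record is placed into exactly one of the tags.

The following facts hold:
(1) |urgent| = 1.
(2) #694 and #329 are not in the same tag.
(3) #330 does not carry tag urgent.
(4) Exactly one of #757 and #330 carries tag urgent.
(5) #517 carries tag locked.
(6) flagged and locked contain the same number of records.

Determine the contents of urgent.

urgent = {#757}

From (3): #330 ∉ urgent.
From (5): #517 ∈ locked.
(4) (exactly one): #757 ∈ urgent.
(1): urgent already has 1, so the rest are out.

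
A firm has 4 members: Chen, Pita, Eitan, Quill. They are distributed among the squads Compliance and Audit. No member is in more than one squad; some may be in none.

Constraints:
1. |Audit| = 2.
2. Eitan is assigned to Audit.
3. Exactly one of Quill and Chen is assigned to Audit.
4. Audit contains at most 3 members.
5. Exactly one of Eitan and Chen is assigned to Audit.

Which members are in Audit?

From (2): Eitan ∈ Audit.
(5) (exactly one): Chen ∉ Audit.
(3) (exactly one): Quill ∈ Audit.
(1): Audit already has 2, so the rest are out.

Audit = {Eitan, Quill}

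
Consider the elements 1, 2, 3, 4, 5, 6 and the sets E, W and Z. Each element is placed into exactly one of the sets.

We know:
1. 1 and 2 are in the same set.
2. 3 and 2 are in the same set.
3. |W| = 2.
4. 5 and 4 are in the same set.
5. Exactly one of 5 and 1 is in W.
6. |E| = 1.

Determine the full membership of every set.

E = {6}; W = {4, 5}; Z = {1, 2, 3}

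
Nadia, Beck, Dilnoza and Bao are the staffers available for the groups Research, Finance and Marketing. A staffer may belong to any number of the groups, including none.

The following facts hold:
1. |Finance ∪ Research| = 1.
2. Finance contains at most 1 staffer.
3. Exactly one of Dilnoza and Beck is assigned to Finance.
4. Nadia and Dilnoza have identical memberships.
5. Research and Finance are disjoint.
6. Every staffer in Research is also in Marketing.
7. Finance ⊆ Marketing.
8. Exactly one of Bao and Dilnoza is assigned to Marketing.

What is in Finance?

Finance = {Beck}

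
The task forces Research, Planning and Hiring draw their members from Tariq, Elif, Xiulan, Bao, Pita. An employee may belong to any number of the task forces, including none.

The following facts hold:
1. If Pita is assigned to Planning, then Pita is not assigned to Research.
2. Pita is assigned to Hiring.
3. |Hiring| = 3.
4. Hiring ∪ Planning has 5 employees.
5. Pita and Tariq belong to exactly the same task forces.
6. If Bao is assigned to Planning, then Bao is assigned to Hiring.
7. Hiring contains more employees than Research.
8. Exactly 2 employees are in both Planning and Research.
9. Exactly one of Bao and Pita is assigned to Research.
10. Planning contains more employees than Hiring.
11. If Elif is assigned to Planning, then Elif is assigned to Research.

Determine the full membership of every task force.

Research = {Bao, Elif}; Planning = {Bao, Elif, Pita, Tariq, Xiulan}; Hiring = {Bao, Pita, Tariq}

From (2): Pita ∈ Hiring.
(5): Tariq matches Pita: Tariq ∈ Hiring.
Suppose Tariq ∈ Research: no assignment then satisfies all the clues, so Tariq ∉ Research.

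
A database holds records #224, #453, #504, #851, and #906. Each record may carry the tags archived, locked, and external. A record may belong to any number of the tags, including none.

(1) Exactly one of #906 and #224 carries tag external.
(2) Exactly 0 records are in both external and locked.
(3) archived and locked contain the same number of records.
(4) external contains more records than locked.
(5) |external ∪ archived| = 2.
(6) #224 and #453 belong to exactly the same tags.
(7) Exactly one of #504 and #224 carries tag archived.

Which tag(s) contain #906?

#906: external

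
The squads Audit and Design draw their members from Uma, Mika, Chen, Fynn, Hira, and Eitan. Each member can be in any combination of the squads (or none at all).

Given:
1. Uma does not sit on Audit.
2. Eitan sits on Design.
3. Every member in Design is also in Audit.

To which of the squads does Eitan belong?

From (1): Uma ∉ Audit.
From (2): Eitan ∈ Design.
(3) contrapositive: Uma ∉ Design.
(3) with Eitan ∈ Design: Eitan ∈ Audit.

Eitan: Audit, Design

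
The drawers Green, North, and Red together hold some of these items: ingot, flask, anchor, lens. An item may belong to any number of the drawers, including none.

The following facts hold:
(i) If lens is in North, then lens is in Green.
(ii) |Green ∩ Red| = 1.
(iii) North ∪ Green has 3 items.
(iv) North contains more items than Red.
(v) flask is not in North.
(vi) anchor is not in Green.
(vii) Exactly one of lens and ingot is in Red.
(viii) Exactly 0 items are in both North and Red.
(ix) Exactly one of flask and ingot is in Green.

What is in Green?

From (v): flask ∉ North.
From (vi): anchor ∉ Green.
Suppose ingot ∉ Green: no assignment then satisfies all the clues, so ingot ∈ Green.

Green = {ingot, lens}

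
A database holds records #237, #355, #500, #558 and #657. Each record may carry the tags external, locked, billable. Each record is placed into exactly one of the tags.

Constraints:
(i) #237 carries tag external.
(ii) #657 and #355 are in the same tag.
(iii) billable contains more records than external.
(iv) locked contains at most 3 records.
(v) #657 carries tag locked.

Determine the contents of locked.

locked = {#355, #657}

From (i): #237 ∈ external.
From (v): #657 ∈ locked.
(ii): #355 matches #657: #355 ∉ external.
(ii): #355 matches #657: #355 ∈ locked.
Suppose #500 ∈ locked: no assignment then satisfies all the clues, so #500 ∉ locked.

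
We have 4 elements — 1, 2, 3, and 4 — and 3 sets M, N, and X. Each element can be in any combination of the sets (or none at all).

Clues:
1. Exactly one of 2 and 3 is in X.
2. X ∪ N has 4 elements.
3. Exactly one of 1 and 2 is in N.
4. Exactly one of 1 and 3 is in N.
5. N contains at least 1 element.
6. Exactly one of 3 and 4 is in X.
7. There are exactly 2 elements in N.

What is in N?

N = {2, 3}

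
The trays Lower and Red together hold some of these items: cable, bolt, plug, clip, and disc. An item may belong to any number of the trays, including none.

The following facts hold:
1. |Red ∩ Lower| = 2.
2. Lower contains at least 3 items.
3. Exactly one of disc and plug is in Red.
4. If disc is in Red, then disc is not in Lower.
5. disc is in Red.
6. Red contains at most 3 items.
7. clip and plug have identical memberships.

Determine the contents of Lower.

Lower = {bolt, cable, clip, plug}

From (5): disc ∈ Red.
(3) (exactly one): plug ∉ Red.
(4): disc ∉ Lower.
(7): clip matches plug: clip ∉ Red.
Suppose cable ∉ Lower: no assignment then satisfies all the clues, so cable ∈ Lower.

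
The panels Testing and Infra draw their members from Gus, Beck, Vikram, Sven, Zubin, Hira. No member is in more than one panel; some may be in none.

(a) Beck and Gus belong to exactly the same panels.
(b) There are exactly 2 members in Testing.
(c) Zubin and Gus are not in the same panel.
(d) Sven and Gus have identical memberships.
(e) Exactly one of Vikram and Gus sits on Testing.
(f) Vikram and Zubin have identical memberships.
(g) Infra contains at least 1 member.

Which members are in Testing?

Testing = {Vikram, Zubin}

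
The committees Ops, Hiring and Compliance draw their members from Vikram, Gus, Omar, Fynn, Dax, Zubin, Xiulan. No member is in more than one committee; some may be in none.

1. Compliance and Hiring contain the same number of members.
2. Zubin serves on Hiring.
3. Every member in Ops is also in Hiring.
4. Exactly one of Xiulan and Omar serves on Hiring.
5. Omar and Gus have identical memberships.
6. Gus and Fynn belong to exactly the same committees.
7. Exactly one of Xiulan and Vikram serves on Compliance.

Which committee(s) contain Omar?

From (2): Zubin ∈ Hiring.
Suppose Omar ∈ Ops: no assignment then satisfies all the clues, so Omar ∉ Ops.

Omar: none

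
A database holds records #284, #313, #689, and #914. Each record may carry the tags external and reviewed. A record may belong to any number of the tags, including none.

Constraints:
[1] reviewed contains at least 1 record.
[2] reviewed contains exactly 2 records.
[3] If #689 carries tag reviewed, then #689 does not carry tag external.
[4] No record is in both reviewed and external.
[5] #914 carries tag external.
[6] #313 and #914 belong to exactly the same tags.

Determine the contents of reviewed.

From (5): #914 ∈ external.
(4) (disjoint): #914 ∉ reviewed.
(6): #313 matches #914: #313 ∈ external.
(6): #313 matches #914: #313 ∉ reviewed.
(2): only 2 candidates remain for reviewed, so all are in.
(3): #689 ∉ external.
(4) (disjoint): #284 ∉ external.

reviewed = {#284, #689}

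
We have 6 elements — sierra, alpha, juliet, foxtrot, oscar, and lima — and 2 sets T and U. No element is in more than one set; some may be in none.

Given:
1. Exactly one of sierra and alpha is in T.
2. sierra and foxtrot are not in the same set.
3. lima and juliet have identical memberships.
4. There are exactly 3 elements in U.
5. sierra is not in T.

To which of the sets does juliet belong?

juliet: U

From (5): sierra ∉ T.
(1) (exactly one): alpha ∈ T.
Suppose juliet ∈ T: no assignment then satisfies all the clues, so juliet ∉ T.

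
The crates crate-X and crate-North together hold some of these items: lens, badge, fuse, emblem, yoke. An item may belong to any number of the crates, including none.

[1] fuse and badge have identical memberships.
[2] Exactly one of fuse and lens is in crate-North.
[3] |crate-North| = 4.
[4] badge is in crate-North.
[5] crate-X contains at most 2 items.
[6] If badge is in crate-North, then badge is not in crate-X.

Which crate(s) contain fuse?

fuse: crate-North

From (4): badge ∈ crate-North.
(1): fuse matches badge: fuse ∈ crate-North.
(2) (exactly one): lens ∉ crate-North.
(3): only 4 candidates remain for crate-North, so all are in.
(6): badge ∉ crate-X.
(1): fuse matches badge: fuse ∉ crate-X.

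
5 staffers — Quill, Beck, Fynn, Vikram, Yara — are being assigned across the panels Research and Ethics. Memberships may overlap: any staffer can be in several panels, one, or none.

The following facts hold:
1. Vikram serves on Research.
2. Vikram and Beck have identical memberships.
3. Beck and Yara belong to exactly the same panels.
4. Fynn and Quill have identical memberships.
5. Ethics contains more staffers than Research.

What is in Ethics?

Ethics = {Beck, Fynn, Quill, Vikram, Yara}

From (1): Vikram ∈ Research.
(2): Beck matches Vikram: Beck ∈ Research.
(3): Yara matches Beck: Yara ∈ Research.
Suppose Quill ∉ Ethics: no assignment then satisfies all the clues, so Quill ∈ Ethics.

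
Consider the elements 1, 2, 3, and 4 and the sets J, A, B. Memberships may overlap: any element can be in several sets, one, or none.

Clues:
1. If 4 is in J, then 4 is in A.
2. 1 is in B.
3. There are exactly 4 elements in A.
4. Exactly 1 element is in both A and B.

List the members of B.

B = {1}

From (2): 1 ∈ B.
(3): only 4 candidates remain for A, so all are in.
Suppose 2 ∈ B: no assignment then satisfies all the clues, so 2 ∉ B.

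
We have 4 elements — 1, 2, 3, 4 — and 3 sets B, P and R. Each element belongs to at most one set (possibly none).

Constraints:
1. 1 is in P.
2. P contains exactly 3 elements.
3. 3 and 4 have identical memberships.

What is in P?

P = {1, 3, 4}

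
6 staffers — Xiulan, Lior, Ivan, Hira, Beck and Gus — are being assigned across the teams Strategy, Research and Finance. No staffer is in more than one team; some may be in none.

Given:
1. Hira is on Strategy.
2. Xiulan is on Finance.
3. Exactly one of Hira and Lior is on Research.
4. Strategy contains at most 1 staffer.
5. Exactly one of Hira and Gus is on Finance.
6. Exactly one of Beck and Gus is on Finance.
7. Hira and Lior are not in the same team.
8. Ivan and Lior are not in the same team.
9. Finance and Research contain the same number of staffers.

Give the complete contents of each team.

Strategy = {Hira}; Research = {Beck, Lior}; Finance = {Gus, Xiulan}

From (1): Hira ∈ Strategy.
From (2): Xiulan ∈ Finance.
(3) (exactly one): Lior ∈ Research.
(4): Strategy already has 1, so the rest are out.
(5) (exactly one): Gus ∈ Finance.
(6) (exactly one): Beck ∉ Finance.
(8): Ivan ∉ Research.
Suppose Ivan ∈ Finance: no assignment then satisfies all the clues, so Ivan ∉ Finance.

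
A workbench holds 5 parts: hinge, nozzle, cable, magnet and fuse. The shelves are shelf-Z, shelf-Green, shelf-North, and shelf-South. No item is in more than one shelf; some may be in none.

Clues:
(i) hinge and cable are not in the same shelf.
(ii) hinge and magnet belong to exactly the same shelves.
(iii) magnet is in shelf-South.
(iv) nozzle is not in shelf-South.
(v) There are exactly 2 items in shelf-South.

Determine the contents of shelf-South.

shelf-South = {hinge, magnet}

From (iii): magnet ∈ shelf-South.
From (iv): nozzle ∉ shelf-South.
(ii): hinge matches magnet: hinge ∉ shelf-Z.
(ii): hinge matches magnet: hinge ∉ shelf-Green.
(ii): hinge matches magnet: hinge ∉ shelf-North.
(ii): hinge matches magnet: hinge ∈ shelf-South.
(v): shelf-South already has 2, so the rest are out.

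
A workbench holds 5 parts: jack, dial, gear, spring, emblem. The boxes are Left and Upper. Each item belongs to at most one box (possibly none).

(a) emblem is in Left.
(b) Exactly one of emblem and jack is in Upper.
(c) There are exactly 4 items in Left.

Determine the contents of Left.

Left = {dial, emblem, gear, spring}

From (a): emblem ∈ Left.
(b) (exactly one): jack ∈ Upper.
(c): only 4 candidates remain for Left, so all are in.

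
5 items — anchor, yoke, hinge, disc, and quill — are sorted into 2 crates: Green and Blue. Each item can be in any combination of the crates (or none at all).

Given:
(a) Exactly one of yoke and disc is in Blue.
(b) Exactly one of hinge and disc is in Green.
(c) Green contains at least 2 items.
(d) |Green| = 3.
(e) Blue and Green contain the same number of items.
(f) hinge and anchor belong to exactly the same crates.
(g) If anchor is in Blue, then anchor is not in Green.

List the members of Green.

Green = {disc, quill, yoke}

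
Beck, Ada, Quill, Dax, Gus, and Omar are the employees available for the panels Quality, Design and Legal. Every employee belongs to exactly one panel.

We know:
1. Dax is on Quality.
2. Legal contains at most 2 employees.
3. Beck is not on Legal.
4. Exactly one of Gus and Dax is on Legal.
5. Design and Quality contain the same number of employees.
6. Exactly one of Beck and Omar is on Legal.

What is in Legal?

From (1): Dax ∈ Quality.
From (3): Beck ∉ Legal.
(4) (exactly one): Gus ∈ Legal.
(6) (exactly one): Omar ∈ Legal.
(2): Legal already has 2, so the rest are out.

Legal = {Gus, Omar}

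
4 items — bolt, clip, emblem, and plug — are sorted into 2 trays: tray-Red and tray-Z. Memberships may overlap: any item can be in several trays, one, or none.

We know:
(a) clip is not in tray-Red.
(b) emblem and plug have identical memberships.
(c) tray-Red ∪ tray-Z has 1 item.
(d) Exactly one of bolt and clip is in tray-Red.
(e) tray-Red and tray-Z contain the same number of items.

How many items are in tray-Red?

1

From (a): clip ∉ tray-Red.
(d) (exactly one): bolt ∈ tray-Red.
Suppose bolt ∉ tray-Z: no assignment then satisfies all the clues, so bolt ∈ tray-Z.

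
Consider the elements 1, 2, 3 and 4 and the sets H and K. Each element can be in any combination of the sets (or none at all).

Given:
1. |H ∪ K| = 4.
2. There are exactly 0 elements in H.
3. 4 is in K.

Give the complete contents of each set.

H = {}; K = {1, 2, 3, 4}

From (3): 4 ∈ K.
(2): H already has 0, so the rest are out.
Suppose 1 ∉ K: no assignment then satisfies all the clues, so 1 ∈ K.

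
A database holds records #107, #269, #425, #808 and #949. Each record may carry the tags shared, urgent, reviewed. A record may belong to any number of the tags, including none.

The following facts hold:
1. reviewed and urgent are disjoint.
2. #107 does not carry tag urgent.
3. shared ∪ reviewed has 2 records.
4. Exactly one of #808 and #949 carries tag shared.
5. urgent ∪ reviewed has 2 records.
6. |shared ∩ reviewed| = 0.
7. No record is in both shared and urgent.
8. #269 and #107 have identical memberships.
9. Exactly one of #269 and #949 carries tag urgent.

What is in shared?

shared = {#808}

From (2): #107 ∉ urgent.
(8): #269 matches #107: #269 ∉ urgent.
(9) (exactly one): #949 ∈ urgent.
(1) (disjoint): #949 ∉ reviewed.
(7) (disjoint): #949 ∉ shared.
(4) (exactly one): #808 ∈ shared.
(7) (disjoint): #808 ∉ urgent.
Suppose #107 ∈ shared: no assignment then satisfies all the clues, so #107 ∉ shared.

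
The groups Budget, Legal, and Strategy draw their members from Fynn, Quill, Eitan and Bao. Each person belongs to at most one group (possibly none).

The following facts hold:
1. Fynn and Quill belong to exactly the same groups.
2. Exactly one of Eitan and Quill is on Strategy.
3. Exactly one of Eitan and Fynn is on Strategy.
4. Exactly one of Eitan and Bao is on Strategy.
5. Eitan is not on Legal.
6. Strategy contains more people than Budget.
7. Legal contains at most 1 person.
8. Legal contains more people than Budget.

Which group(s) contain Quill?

Quill: none

From (5): Eitan ∉ Legal.
Suppose Quill ∈ Budget: no assignment then satisfies all the clues, so Quill ∉ Budget.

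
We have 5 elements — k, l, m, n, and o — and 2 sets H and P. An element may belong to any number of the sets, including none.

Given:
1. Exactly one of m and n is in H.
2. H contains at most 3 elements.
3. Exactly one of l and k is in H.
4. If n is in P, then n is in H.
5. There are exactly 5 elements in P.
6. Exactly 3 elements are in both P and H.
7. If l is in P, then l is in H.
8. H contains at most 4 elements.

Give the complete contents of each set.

(5): only 5 candidates remain for P, so all are in.
(7): l ∈ H.
(3) (exactly one): k ∉ H.
(4): n ∈ H.
(1) (exactly one): m ∉ H.
Suppose o ∉ H: no assignment then satisfies all the clues, so o ∈ H.

H = {l, n, o}; P = {k, l, m, n, o}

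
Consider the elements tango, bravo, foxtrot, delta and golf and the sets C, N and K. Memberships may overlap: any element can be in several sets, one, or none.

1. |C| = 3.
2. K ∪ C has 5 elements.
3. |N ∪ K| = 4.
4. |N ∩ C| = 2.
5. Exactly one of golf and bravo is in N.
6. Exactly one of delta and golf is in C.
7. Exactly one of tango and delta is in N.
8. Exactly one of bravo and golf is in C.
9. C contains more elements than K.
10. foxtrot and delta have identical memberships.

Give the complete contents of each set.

C = {bravo, delta, foxtrot}; N = {delta, foxtrot, golf}; K = {golf, tango}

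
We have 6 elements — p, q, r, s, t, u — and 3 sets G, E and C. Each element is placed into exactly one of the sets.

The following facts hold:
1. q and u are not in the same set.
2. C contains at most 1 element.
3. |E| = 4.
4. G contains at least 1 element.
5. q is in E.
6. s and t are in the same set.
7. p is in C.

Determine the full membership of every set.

From (5): q ∈ E.
From (7): p ∈ C.
(1): u ∉ E.
(2): C already has 1, so the rest are out.
(3): only 4 candidates remain for E, so all are in.
(4): only 1 candidates remain for G, so all are in.

G = {u}; E = {q, r, s, t}; C = {p}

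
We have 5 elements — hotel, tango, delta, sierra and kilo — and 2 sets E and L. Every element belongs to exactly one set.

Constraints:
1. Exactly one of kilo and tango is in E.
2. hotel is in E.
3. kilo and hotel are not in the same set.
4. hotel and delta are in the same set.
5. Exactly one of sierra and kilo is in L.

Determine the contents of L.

L = {kilo}

From (2): hotel ∈ E.
(3): kilo ∉ E.
(4): delta matches hotel: delta ∈ E.
Only one set left: kilo ∈ L.
(1) (exactly one): tango ∈ E.
(5) (exactly one): sierra ∉ L.
Only one set left: sierra ∈ E.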